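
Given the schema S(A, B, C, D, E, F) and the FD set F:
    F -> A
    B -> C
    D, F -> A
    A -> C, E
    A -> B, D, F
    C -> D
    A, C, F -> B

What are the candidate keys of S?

{A}, {F}

{A}⁺ = {A, B, C, D, E, F} — all of the relation — so {A} is a candidate key.
{F}⁺ = {A, B, C, D, E, F} — all of the relation — so {F} is a candidate key.
These are minimal and exhaustive — every other superkey contains one of them.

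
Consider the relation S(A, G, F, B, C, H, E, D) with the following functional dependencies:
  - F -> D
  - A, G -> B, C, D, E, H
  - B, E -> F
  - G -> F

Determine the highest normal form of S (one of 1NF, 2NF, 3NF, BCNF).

1NF

Candidate key: {A, G}. Prime attributes: {A, G}.
F -> D breaks BCNF: {F}⁺ = {D, F}, so {F} is not a superkey.
Because {D} is non-prime and the left side of F -> D is not a superkey, the relation is not in 3NF.
{G} is a proper subset of the key {A, G}, and {G}⁺ contains the non-prime attributes {D, F} — a partial dependency, so 2NF is violated.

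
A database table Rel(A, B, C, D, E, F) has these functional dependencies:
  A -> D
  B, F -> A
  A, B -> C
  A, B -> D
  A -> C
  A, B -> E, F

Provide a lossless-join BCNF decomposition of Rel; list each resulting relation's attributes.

Candidate keys of the original relation: {A, B}, {B, F}.
In {A, B, C, D, E, F}, {A} is not a superkey ({A}⁺ restricted to this set is {A, C, D}), so split on A -> C, D into {A, C, D} and {A, B, E, F}.
{A, C, D} has no BCNF violation.
{A, B, E, F} has no BCNF violation.

{A, B, E, F}; {A, C, D}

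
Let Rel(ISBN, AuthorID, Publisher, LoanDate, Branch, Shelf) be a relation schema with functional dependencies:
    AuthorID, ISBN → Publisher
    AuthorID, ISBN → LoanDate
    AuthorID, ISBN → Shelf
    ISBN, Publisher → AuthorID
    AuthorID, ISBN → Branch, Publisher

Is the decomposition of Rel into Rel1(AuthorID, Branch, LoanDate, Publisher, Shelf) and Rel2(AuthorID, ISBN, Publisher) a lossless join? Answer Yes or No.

Common attributes: {AuthorID, Publisher}; their closure is {AuthorID, Publisher}.
Neither Rel1 nor Rel2 is contained in that closure, so the decomposition is lossy.

No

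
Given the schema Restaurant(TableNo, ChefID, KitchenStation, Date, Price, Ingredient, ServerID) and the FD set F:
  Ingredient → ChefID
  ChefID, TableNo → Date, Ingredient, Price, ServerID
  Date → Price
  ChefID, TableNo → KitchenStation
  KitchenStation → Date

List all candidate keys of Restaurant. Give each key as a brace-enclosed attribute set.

Attributes never on any right-hand side: {TableNo} — every candidate key must contain it.
{ChefID, TableNo} is a candidate key since {ChefID, TableNo}⁺ = {ChefID, Date, Ingredient, KitchenStation, Price, ServerID, TableNo} covers every attribute.
{Ingredient, TableNo} is a candidate key since {Ingredient, TableNo}⁺ = {ChefID, Date, Ingredient, KitchenStation, Price, ServerID, TableNo} covers every attribute.
Any other superkey properly contains one of these, so there are no further candidate keys.

{ChefID, TableNo}, {Ingredient, TableNo}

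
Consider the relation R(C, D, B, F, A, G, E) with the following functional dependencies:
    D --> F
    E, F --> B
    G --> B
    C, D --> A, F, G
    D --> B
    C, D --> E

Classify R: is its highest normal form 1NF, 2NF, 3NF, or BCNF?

1NF

Candidate key: {C, D}. Prime attributes: {C, D}.
D --> F: {D}⁺ = {B, D, F}, which is not all of the attributes, so the left side is not a superkey — BCNF is violated.
D --> F determines the non-prime attribute {F} from a non-superkey — 3NF is violated.
Since {D} ⊂ {C, D} and {D}⁺ ⊇ {B, F} with {B, F} non-prime, there is a partial dependency; 2NF fails.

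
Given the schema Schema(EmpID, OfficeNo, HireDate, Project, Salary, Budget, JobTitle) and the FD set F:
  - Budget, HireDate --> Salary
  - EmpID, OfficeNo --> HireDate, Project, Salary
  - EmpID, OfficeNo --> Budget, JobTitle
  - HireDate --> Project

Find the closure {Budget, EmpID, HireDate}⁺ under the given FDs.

Start with {Budget, EmpID, HireDate}.
Budget, HireDate --> Salary applies; add {Salary} → now {Budget, EmpID, HireDate, Salary}.
HireDate --> Project applies; add {Project} → now {Budget, EmpID, HireDate, Project, Salary}.
No further FD applies.

{Budget, EmpID, HireDate, Project, Salary}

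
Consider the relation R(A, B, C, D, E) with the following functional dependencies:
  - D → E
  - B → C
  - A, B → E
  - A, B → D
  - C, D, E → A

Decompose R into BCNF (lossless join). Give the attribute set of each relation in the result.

Candidate keys of the original relation: {A, B}, {B, D}.
{A, B, C, D, E}: {D} determines {D, E} here but is not a superkey — split on D → E, giving {D, E} and {A, B, C, D}.
{D, E} is in BCNF.
{A, B, C, D}: {B} determines {B, C} here but is not a superkey — split on B → C, giving {B, C} and {A, B, D}.
{B, C} is in BCNF.
{A, B, D} is in BCNF.

{A, B, D}; {B, C}; {D, E}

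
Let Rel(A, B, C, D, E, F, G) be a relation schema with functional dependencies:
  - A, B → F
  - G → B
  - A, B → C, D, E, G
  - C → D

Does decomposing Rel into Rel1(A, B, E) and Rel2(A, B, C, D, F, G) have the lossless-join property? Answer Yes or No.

Yes

Common attributes: {A, B}; their closure is {A, B, C, D, E, F, G}.
Since Rel1 ⊆ {A, B, C, D, E, F, G}, the intersection is a superkey of Rel1; the decomposition is lossless.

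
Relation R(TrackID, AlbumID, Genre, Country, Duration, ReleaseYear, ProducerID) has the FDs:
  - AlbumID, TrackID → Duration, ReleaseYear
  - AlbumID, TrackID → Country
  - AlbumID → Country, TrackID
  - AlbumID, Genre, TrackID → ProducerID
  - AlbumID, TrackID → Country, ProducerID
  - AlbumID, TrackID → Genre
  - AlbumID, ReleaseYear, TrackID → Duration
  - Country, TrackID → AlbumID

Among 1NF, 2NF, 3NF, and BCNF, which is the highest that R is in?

Candidate keys: {AlbumID}, {Country, TrackID}. Prime attributes: {AlbumID, Country, TrackID}.
Each dependency's left side is a superkey — BCNF holds.

BCNF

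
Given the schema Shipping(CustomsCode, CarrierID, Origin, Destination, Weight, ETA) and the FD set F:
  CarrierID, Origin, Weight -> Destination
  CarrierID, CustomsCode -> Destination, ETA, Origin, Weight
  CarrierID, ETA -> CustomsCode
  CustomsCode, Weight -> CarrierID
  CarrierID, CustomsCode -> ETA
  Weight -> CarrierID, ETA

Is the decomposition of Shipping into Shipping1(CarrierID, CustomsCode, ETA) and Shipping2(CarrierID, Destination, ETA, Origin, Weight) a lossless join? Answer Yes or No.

The shared attributes are {CarrierID, ETA} and {CarrierID, ETA}⁺ = {CarrierID, CustomsCode, Destination, ETA, Origin, Weight}.
Since Shipping1 ⊆ {CarrierID, CustomsCode, Destination, ETA, Origin, Weight}, the intersection is a superkey of Shipping1; the decomposition is lossless.

Yes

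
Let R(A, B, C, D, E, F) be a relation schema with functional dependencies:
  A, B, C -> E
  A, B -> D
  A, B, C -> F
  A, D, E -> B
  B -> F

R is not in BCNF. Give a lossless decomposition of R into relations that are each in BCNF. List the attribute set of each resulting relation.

Candidate keys of the original relation: {A, B, C}, {A, C, D, E}.
In {A, B, C, D, E, F}, {A, B} is not a superkey ({A, B}⁺ restricted to this set is {A, B, D, F}), so split on A, B -> D, F into {A, B, D, F} and {A, B, C, E}.
In {A, B, D, F}, {B} is not a superkey ({B}⁺ restricted to this set is {B, F}), so split on B -> F into {B, F} and {A, B, D}.
{B, F}: every determinant is a superkey — BCNF.
{A, B, D}: every determinant is a superkey — BCNF.
{A, B, C, E}: every determinant is a superkey — BCNF.

{A, B, C, E}; {A, B, D}; {B, F}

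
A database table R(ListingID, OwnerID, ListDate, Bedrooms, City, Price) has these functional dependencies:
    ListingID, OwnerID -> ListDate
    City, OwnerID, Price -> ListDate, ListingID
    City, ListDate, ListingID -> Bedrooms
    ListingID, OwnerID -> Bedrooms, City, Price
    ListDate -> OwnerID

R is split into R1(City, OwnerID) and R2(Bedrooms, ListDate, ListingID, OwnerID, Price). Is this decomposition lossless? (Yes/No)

No

The shared attributes are {OwnerID} and {OwnerID}⁺ = {OwnerID}.
R1 ⊄ {OwnerID} and R2 ⊄ {OwnerID}, so the split is lossy.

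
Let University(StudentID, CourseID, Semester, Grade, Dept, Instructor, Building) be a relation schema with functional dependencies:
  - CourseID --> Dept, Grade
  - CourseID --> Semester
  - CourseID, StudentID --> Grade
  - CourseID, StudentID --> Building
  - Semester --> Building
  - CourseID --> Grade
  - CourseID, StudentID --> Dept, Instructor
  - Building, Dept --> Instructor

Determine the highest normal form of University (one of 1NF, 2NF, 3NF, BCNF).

1NF

Candidate key: {CourseID, StudentID}. Prime attributes: {CourseID, StudentID}.
CourseID --> Dept, Grade: {CourseID}⁺ = {Building, CourseID, Dept, Grade, Instructor, Semester}, which is not all of the attributes, so the left side is not a superkey — BCNF is violated.
Because {Dept, Grade} are non-prime and the left side of CourseID --> Dept, Grade is not a superkey, the relation is not in 3NF.
Since {CourseID} ⊂ {CourseID, StudentID} and {CourseID}⁺ ⊇ {Building, Dept, Grade, Instructor, Semester} with {Building, Dept, Grade, Instructor, Semester} non-prime, there is a partial dependency; 2NF fails.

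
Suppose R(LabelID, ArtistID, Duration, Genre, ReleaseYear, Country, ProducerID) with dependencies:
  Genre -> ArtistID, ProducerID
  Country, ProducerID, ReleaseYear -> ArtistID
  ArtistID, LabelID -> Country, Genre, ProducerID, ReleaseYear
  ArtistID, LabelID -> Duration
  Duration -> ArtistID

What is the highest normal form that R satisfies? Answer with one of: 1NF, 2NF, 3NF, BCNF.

3NF

Candidate keys: {ArtistID, LabelID}, {Country, LabelID, ProducerID, ReleaseYear}, {Duration, LabelID}, {Genre, LabelID}. Prime attributes: {ArtistID, Country, Duration, Genre, LabelID, ProducerID, ReleaseYear}.
For Genre -> ArtistID, ProducerID we have {Genre}⁺ = {ArtistID, Genre, ProducerID}; {Genre} is not a superkey, so BCNF fails.
But every attribute on its right side ({ArtistID, ProducerID}) is prime, and the same holds for every other non-superkey FD, so 3NF still holds.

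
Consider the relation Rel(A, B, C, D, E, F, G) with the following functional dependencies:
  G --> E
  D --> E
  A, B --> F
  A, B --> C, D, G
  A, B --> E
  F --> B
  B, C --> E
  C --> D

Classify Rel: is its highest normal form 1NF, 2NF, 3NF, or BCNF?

2NF

Candidate keys: {A, B}, {A, F}. Prime attributes: {A, B, F}.
For G --> E we have {G}⁺ = {E, G}; {G} is not a superkey, so BCNF fails.
G --> E has non-prime {E} on the right and a non-superkey on the left, so 3NF fails.
No non-prime attribute depends on a proper subset of any candidate key, so 2NF holds.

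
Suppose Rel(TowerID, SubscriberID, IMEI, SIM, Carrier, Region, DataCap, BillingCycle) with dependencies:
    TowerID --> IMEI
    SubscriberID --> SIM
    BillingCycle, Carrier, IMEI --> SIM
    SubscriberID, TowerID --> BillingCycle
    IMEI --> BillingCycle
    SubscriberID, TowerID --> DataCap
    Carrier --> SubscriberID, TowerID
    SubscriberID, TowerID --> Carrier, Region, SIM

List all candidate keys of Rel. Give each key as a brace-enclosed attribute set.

{Carrier}, {SubscriberID, TowerID}

Closure of {Carrier} is {BillingCycle, Carrier, DataCap, IMEI, Region, SIM, SubscriberID, TowerID}, the whole schema; {Carrier} is a candidate key.
Closure of {SubscriberID, TowerID} is {BillingCycle, Carrier, DataCap, IMEI, Region, SIM, SubscriberID, TowerID}, the whole schema; {SubscriberID, TowerID} is a candidate key.
Any other superkey properly contains one of these, so there are no further candidate keys.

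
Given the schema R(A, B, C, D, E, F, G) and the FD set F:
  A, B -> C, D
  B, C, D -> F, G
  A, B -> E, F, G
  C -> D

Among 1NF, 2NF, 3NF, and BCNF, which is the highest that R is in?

Candidate key: {A, B}. Prime attributes: {A, B}.
B, C, D -> F, G: {B, C, D}⁺ = {B, C, D, F, G}, which is not all of the attributes, so the left side is not a superkey — BCNF is violated.
B, C, D -> F, G has non-prime {F, G} on the right and a non-superkey on the left, so 3NF fails.
No proper subset of a key has a non-prime attribute in its closure, so there is no partial dependency; 2NF holds.

2NF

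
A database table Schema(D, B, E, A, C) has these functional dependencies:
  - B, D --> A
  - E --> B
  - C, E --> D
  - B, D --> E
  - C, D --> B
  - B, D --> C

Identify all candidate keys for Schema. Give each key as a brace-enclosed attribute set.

Closure of {B, D} is {A, B, C, D, E}, the whole schema; {B, D} is a candidate key.
Closure of {C, D} is {A, B, C, D, E}, the whole schema; {C, D} is a candidate key.
Closure of {C, E} is {A, B, C, D, E}, the whole schema; {C, E} is a candidate key.
Closure of {D, E} is {A, B, C, D, E}, the whole schema; {D, E} is a candidate key.
Any other superkey properly contains one of these, so there are no further candidate keys.

{B, D}, {C, D}, {C, E}, {D, E}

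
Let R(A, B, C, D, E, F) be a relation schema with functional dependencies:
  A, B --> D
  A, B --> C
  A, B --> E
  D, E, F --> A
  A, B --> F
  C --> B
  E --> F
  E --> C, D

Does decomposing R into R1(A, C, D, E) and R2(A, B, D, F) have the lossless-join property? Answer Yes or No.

Common attributes: {A, D}; their closure is {A, D}.
Neither R1 nor R2 is contained in that closure, so the decomposition is lossy.

No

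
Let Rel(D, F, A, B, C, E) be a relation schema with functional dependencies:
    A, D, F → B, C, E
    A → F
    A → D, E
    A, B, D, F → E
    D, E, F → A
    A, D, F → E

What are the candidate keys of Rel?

{A}⁺ = {A, B, C, D, E, F} — all of the relation — so {A} is a candidate key.
{D, E, F}⁺ = {A, B, C, D, E, F} — all of the relation — so {D, E, F} is a candidate key.
Any other superkey properly contains one of these, so there are no further candidate keys.

{A}, {D, E, F}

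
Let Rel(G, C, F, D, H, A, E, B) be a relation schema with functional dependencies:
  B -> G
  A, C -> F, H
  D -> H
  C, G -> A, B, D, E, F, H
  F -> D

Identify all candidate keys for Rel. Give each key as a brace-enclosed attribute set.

{C} never appears on the right of any FD, so every key must include it.
{B, C} is a candidate key since {B, C}⁺ = {A, B, C, D, E, F, G, H} covers every attribute.
{C, G} is a candidate key since {C, G}⁺ = {A, B, C, D, E, F, G, H} covers every attribute.
No proper subset of any of these is a key, and no other minimal superkey exists.

{B, C}, {C, G}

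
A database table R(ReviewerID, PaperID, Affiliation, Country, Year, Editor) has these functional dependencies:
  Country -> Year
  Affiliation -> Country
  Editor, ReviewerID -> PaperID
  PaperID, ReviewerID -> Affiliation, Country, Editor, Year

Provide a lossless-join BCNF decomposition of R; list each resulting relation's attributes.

{Affiliation, Country}; {Affiliation, Editor, PaperID, ReviewerID}; {Country, Year}

Candidate keys of the original relation: {Editor, ReviewerID}, {PaperID, ReviewerID}.
In {Affiliation, Country, Editor, PaperID, ReviewerID, Year}, {Country} is not a superkey ({Country}⁺ restricted to this set is {Country, Year}), so split on Country -> Year into {Country, Year} and {Affiliation, Country, Editor, PaperID, ReviewerID}.
{Country, Year}: every determinant is a superkey — BCNF.
In {Affiliation, Country, Editor, PaperID, ReviewerID}, {Affiliation} is not a superkey ({Affiliation}⁺ restricted to this set is {Affiliation, Country}), so split on Affiliation -> Country into {Affiliation, Country} and {Affiliation, Editor, PaperID, ReviewerID}.
{Affiliation, Country}: every determinant is a superkey — BCNF.
{Affiliation, Editor, PaperID, ReviewerID}: every determinant is a superkey — BCNF.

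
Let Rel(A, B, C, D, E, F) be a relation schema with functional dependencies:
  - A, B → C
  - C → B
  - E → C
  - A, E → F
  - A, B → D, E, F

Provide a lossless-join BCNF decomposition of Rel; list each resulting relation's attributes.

{A, D, E, F}; {B, C}; {C, E}

Candidate keys of the original relation: {A, B}, {A, C}, {A, E}.
{A, B, C, D, E, F}: {C} determines {B, C} here but is not a superkey — split on C → B, giving {B, C} and {A, C, D, E, F}.
{B, C} has no BCNF violation.
{A, C, D, E, F}: {E} determines {C, E} here but is not a superkey — split on E → C, giving {C, E} and {A, D, E, F}.
{C, E} has no BCNF violation.
{A, D, E, F} has no BCNF violation.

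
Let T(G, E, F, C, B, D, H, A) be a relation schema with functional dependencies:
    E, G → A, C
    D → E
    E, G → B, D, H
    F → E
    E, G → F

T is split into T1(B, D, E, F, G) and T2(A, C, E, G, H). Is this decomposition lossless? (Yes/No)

Yes

T1 ∩ T2 = {E, G}; its closure under F is {A, B, C, D, E, F, G, H}.
Since T1 ⊆ {A, B, C, D, E, F, G, H}, the intersection is a superkey of T1; the decomposition is lossless.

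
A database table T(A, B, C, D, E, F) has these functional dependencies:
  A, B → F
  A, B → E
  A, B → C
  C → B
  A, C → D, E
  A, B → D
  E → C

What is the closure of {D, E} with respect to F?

Start with {D, E}.
E → C applies; add {C} → now {C, D, E}.
C → B applies; add {B} → now {B, C, D, E}.
No further FD applies.

{B, C, D, E}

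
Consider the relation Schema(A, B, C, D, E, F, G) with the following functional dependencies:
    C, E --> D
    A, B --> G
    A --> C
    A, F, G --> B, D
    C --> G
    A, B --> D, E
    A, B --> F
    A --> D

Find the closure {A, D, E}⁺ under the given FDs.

Start with {A, D, E}.
A --> C applies; add {C} → now {A, C, D, E}.
C --> G applies; add {G} → now {A, C, D, E, G}.
No further FD applies.

{A, C, D, E, G}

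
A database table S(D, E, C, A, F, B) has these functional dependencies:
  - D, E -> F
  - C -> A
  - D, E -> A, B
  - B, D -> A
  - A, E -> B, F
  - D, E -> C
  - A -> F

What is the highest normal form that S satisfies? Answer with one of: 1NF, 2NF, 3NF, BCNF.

2NF

Candidate key: {D, E}. Prime attributes: {D, E}.
C -> A: {C}⁺ = {A, C, F}, which is not all of the attributes, so the left side is not a superkey — BCNF is violated.
C -> A determines the non-prime attribute {A} from a non-superkey — 3NF is violated.
No non-prime attribute depends on a proper subset of any candidate key, so 2NF holds.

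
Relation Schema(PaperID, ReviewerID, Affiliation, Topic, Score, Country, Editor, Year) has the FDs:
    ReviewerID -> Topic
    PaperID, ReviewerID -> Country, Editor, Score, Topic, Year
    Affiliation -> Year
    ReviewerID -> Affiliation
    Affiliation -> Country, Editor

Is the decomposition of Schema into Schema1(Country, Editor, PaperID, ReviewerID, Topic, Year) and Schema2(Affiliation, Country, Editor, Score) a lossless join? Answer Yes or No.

No

Common attributes: {Country, Editor}; their closure is {Country, Editor}.
The closure covers neither Schema1 nor Schema2 entirely; the join is not lossless.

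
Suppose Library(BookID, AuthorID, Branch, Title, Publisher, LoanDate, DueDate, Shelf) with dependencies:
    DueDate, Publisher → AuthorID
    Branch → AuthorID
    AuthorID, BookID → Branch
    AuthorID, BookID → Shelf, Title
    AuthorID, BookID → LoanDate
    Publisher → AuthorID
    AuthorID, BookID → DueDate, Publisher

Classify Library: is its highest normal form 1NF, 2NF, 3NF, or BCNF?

3NF

Candidate keys: {AuthorID, BookID}, {BookID, Branch}, {BookID, Publisher}. Prime attributes: {AuthorID, BookID, Branch, Publisher}.
DueDate, Publisher → AuthorID breaks BCNF: {DueDate, Publisher}⁺ = {AuthorID, DueDate, Publisher}, so {DueDate, Publisher} is not a superkey.
But every attribute on its right side ({AuthorID}) is prime, and the same holds for every other non-superkey FD, so 3NF still holds.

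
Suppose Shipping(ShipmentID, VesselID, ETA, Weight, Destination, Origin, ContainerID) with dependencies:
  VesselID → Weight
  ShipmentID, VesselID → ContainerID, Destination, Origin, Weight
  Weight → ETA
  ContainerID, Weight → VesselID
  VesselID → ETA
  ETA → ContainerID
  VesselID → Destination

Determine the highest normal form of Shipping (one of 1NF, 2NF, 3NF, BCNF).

1NF

Candidate keys: {ShipmentID, VesselID}, {ShipmentID, Weight}. Prime attributes: {ShipmentID, VesselID, Weight}.
VesselID → Weight breaks BCNF: {VesselID}⁺ = {ContainerID, Destination, ETA, VesselID, Weight}, so {VesselID} is not a superkey.
Because {ETA} is non-prime and the left side of Weight → ETA is not a superkey, the relation is not in 3NF.
{VesselID} is a proper subset of the key {ShipmentID, VesselID}, and {VesselID}⁺ contains the non-prime attributes {ContainerID, Destination, ETA} — a partial dependency, so 2NF is violated.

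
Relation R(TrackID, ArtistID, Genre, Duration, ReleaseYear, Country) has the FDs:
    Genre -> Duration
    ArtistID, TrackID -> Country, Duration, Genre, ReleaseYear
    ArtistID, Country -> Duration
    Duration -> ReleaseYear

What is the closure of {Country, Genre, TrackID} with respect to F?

Start with {Country, Genre, TrackID}.
Genre -> Duration applies; add {Duration} → now {Country, Duration, Genre, TrackID}.
Duration -> ReleaseYear applies; add {ReleaseYear} → now {Country, Duration, Genre, ReleaseYear, TrackID}.
No further FD applies.

{Country, Duration, Genre, ReleaseYear, TrackID}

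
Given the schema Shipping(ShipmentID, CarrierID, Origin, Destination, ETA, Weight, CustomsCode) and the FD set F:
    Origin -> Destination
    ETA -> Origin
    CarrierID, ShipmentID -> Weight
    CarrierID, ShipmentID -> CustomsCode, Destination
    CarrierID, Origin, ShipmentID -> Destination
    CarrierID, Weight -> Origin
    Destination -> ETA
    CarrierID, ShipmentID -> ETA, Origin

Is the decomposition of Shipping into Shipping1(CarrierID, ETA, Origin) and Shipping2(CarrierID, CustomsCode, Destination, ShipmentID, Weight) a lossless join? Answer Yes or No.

Shipping1 ∩ Shipping2 = {CarrierID}; its closure under F is {CarrierID}.
Shipping1 ⊄ {CarrierID} and Shipping2 ⊄ {CarrierID}, so the split is lossy.

No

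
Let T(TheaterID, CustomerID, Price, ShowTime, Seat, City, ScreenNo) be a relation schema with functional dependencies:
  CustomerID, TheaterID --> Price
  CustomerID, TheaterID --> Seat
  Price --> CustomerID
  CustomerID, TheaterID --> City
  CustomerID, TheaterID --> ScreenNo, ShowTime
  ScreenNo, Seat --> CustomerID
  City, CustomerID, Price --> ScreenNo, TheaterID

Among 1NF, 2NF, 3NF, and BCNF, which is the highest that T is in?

Candidate keys: {City, Price}, {CustomerID, TheaterID}, {Price, TheaterID}, {ScreenNo, Seat, TheaterID}. Prime attributes: {City, CustomerID, Price, ScreenNo, Seat, TheaterID}.
For Price --> CustomerID we have {Price}⁺ = {CustomerID, Price}; {Price} is not a superkey, so BCNF fails.
Its right-hand attributes {CustomerID} are all prime, as are those of every other non-superkey FD — the relation is in 3NF.

3NF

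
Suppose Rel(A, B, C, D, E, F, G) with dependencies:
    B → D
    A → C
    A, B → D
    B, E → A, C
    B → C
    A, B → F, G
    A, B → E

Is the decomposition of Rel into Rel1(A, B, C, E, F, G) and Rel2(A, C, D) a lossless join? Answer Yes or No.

Common attributes: {A, C}; their closure is {A, C}.
Rel1 ⊄ {A, C} and Rel2 ⊄ {A, C}, so the split is lossy.

No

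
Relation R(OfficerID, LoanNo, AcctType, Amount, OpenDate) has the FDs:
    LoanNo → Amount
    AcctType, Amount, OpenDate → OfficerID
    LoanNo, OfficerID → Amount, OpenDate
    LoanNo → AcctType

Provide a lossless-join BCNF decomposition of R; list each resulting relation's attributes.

{AcctType, Amount, LoanNo}; {LoanNo, OfficerID, OpenDate}

Candidate keys of the original relation: {LoanNo, OfficerID}, {LoanNo, OpenDate}.
In {AcctType, Amount, LoanNo, OfficerID, OpenDate}, {LoanNo} is not a superkey ({LoanNo}⁺ restricted to this set is {AcctType, Amount, LoanNo}), so split on LoanNo → AcctType, Amount into {AcctType, Amount, LoanNo} and {LoanNo, OfficerID, OpenDate}.
{AcctType, Amount, LoanNo}: every determinant is a superkey — BCNF.
{LoanNo, OfficerID, OpenDate}: every determinant is a superkey — BCNF.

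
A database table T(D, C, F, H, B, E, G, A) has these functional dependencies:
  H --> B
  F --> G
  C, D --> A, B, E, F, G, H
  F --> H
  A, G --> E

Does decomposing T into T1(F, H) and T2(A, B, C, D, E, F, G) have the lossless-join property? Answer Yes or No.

Common attributes: {F}; their closure is {B, F, G, H}.
This includes all of T1, so the common attributes are a superkey of T1 — the join is lossless.

Yes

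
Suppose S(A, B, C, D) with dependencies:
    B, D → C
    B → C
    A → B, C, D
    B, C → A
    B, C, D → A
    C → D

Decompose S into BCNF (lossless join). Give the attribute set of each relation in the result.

Candidate keys of the original relation: {A}, {B}.
In {A, B, C, D}, {C} is not a superkey ({C}⁺ restricted to this set is {C, D}), so split on C → D into {C, D} and {A, B, C}.
{C, D}: every determinant is a superkey — BCNF.
{A, B, C}: every determinant is a superkey — BCNF.

{A, B, C}; {C, D}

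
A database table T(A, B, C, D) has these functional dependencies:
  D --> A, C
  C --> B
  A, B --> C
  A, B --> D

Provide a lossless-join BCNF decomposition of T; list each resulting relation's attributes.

Candidate keys of the original relation: {A, B}, {A, C}, {D}.
Within {A, B, C, D}: {C}⁺ ∩ {A, B, C, D} = {B, C}, not the whole set, so C --> B violates BCNF; decompose into {B, C} and {A, C, D}.
{B, C} is in BCNF.
{A, C, D} is in BCNF.

{A, C, D}; {B, C}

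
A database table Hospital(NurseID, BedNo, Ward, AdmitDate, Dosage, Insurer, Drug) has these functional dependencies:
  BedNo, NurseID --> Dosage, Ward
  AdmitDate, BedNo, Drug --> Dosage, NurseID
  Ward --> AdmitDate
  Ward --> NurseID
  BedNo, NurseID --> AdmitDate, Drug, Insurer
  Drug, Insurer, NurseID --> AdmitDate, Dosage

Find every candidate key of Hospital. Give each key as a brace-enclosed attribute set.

{AdmitDate, BedNo, Drug}, {BedNo, NurseID}, {BedNo, Ward}

{BedNo} never appears on the right of any FD, so every key must include it.
{BedNo, NurseID} is a candidate key since {BedNo, NurseID}⁺ = {AdmitDate, BedNo, Dosage, Drug, Insurer, NurseID, Ward} covers every attribute.
{BedNo, Ward} is a candidate key since {BedNo, Ward}⁺ = {AdmitDate, BedNo, Dosage, Drug, Insurer, NurseID, Ward} covers every attribute.
{AdmitDate, BedNo, Drug} is a candidate key since {AdmitDate, BedNo, Drug}⁺ = {AdmitDate, BedNo, Dosage, Drug, Insurer, NurseID, Ward} covers every attribute.
Any other superkey properly contains one of these, so there are no further candidate keys.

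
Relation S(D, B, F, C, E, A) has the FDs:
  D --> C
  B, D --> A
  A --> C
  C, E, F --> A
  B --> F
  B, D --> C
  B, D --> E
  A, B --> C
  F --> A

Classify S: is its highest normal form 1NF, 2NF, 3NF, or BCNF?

1NF

Candidate key: {B, D}. Prime attributes: {B, D}.
D --> C: {D}⁺ = {C, D}, which is not all of the attributes, so the left side is not a superkey — BCNF is violated.
D --> C determines the non-prime attribute {C} from a non-superkey — 3NF is violated.
{B} is a proper subset of the key {B, D}, and {B}⁺ contains the non-prime attributes {A, C, F} — a partial dependency, so 2NF is violated.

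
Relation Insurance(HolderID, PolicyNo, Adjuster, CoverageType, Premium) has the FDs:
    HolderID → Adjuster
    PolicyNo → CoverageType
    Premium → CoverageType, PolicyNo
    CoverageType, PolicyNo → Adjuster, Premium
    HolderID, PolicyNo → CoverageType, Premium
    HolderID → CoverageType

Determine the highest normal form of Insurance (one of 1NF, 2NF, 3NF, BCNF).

1NF

Candidate keys: {HolderID, PolicyNo}, {HolderID, Premium}. Prime attributes: {HolderID, PolicyNo, Premium}.
HolderID → Adjuster breaks BCNF: {HolderID}⁺ = {Adjuster, CoverageType, HolderID}, so {HolderID} is not a superkey.
HolderID → Adjuster determines the non-prime attribute {Adjuster} from a non-superkey — 3NF is violated.
{HolderID} is a proper subset of the key {HolderID, PolicyNo}, and {HolderID}⁺ contains the non-prime attributes {Adjuster, CoverageType} — a partial dependency, so 2NF is violated.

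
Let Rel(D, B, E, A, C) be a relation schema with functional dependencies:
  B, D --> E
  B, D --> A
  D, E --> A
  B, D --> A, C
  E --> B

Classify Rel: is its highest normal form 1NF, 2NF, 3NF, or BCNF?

Candidate keys: {B, D}, {D, E}. Prime attributes: {B, D, E}.
E --> B breaks BCNF: {E}⁺ = {B, E}, so {E} is not a superkey.
But every attribute on its right side ({B}) is prime, and the same holds for every other non-superkey FD, so 3NF still holds.

3NF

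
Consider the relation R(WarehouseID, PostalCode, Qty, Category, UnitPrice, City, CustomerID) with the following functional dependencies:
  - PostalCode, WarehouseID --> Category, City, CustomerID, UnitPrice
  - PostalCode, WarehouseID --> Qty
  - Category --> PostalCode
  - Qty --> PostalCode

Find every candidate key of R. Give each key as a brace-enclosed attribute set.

{Category, WarehouseID}, {PostalCode, WarehouseID}, {Qty, WarehouseID}

No FD produces {WarehouseID}, so it must be in every candidate key.
{Category, WarehouseID}⁺ = {Category, City, CustomerID, PostalCode, Qty, UnitPrice, WarehouseID}, which is every attribute, so {Category, WarehouseID} is a candidate key.
{PostalCode, WarehouseID}⁺ = {Category, City, CustomerID, PostalCode, Qty, UnitPrice, WarehouseID}, which is every attribute, so {PostalCode, WarehouseID} is a candidate key.
{Qty, WarehouseID}⁺ = {Category, City, CustomerID, PostalCode, Qty, UnitPrice, WarehouseID}, which is every attribute, so {Qty, WarehouseID} is a candidate key.
These are minimal and exhaustive — every other superkey contains one of them.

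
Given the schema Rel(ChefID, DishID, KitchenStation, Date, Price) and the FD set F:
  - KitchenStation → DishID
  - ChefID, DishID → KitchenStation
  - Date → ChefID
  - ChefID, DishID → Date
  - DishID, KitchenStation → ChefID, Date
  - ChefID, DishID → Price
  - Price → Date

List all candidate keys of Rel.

Closure of {KitchenStation} is {ChefID, Date, DishID, KitchenStation, Price}, the whole schema; {KitchenStation} is a candidate key.
Closure of {ChefID, DishID} is {ChefID, Date, DishID, KitchenStation, Price}, the whole schema; {ChefID, DishID} is a candidate key.
Closure of {Date, DishID} is {ChefID, Date, DishID, KitchenStation, Price}, the whole schema; {Date, DishID} is a candidate key.
Closure of {DishID, Price} is {ChefID, Date, DishID, KitchenStation, Price}, the whole schema; {DishID, Price} is a candidate key.
These are minimal and exhaustive — every other superkey contains one of them.

{ChefID, DishID}, {Date, DishID}, {DishID, Price}, {KitchenStation}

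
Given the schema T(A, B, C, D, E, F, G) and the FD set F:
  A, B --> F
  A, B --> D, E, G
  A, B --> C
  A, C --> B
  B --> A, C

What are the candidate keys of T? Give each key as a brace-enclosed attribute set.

Closure of {B} is {A, B, C, D, E, F, G}, the whole schema; {B} is a candidate key.
Closure of {A, C} is {A, B, C, D, E, F, G}, the whole schema; {A, C} is a candidate key.
Any other superkey properly contains one of these, so there are no further candidate keys.

{A, C}, {B}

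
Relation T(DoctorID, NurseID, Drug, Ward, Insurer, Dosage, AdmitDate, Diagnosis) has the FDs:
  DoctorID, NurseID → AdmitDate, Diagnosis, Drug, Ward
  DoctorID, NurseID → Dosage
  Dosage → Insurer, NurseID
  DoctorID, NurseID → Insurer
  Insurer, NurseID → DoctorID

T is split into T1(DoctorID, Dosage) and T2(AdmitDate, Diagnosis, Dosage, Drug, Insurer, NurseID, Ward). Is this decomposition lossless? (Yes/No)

T1 ∩ T2 = {Dosage}; its closure under F is {AdmitDate, Diagnosis, DoctorID, Dosage, Drug, Insurer, NurseID, Ward}.
This includes all of T1, so the common attributes are a superkey of T1 — the join is lossless.

Yes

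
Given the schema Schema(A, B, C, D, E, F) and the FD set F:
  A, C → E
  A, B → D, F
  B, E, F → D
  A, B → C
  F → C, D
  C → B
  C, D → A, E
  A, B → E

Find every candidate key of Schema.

Closure of {F} is {A, B, C, D, E, F}, the whole schema; {F} is a candidate key.
Closure of {A, B} is {A, B, C, D, E, F}, the whole schema; {A, B} is a candidate key.
Closure of {A, C} is {A, B, C, D, E, F}, the whole schema; {A, C} is a candidate key.
Closure of {C, D} is {A, B, C, D, E, F}, the whole schema; {C, D} is a candidate key.
Any other superkey properly contains one of these, so there are no further candidate keys.

{A, B}, {A, C}, {C, D}, {F}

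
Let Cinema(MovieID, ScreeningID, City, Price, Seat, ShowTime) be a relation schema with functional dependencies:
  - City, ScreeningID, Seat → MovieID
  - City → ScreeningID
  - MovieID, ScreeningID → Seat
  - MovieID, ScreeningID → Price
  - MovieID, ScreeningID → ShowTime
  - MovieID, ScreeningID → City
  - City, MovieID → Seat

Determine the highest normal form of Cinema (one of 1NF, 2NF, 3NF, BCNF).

Candidate keys: {City, MovieID}, {City, Seat}, {MovieID, ScreeningID}. Prime attributes: {City, MovieID, ScreeningID, Seat}.
For City → ScreeningID we have {City}⁺ = {City, ScreeningID}; {City} is not a superkey, so BCNF fails.
Its right-hand attributes {ScreeningID} are all prime, as are those of every other non-superkey FD — the relation is in 3NF.

3NF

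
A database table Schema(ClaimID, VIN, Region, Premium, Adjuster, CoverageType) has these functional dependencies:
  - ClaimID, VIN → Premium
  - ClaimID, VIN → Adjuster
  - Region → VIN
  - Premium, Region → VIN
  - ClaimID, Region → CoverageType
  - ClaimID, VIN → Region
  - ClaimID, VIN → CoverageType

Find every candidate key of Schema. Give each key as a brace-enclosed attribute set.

{ClaimID} never appears on the right of any FD, so every key must include it.
{ClaimID, Region}⁺ = {Adjuster, ClaimID, CoverageType, Premium, Region, VIN}, which is every attribute, so {ClaimID, Region} is a candidate key.
{ClaimID, VIN}⁺ = {Adjuster, ClaimID, CoverageType, Premium, Region, VIN}, which is every attribute, so {ClaimID, VIN} is a candidate key.
Any other superkey properly contains one of these, so there are no further candidate keys.

{ClaimID, Region}, {ClaimID, VIN}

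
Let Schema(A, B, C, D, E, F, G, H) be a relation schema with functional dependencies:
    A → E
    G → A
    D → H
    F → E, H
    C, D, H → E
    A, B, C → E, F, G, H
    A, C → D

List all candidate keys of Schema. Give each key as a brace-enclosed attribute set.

{A, B, C}, {B, C, G}

{B, C} never appear on the right of any FD, so every key must include all of them.
{A, B, C}⁺ = {A, B, C, D, E, F, G, H} — all of the relation — so {A, B, C} is a candidate key.
{B, C, G}⁺ = {A, B, C, D, E, F, G, H} — all of the relation — so {B, C, G} is a candidate key.
No proper subset of any of these is a key, and no other minimal superkey exists.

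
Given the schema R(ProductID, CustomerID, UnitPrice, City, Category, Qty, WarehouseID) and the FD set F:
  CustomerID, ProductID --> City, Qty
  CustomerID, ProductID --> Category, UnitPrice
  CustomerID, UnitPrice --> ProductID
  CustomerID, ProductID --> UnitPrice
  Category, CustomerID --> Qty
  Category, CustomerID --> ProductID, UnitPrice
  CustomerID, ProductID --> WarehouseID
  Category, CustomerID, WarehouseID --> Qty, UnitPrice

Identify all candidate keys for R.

{Category, CustomerID}, {CustomerID, ProductID}, {CustomerID, UnitPrice}

{CustomerID} never appears on the right of any FD, so every key must include it.
{Category, CustomerID}⁺ = {Category, City, CustomerID, ProductID, Qty, UnitPrice, WarehouseID}, which is every attribute, so {Category, CustomerID} is a candidate key.
{CustomerID, ProductID}⁺ = {Category, City, CustomerID, ProductID, Qty, UnitPrice, WarehouseID}, which is every attribute, so {CustomerID, ProductID} is a candidate key.
{CustomerID, UnitPrice}⁺ = {Category, City, CustomerID, ProductID, Qty, UnitPrice, WarehouseID}, which is every attribute, so {CustomerID, UnitPrice} is a candidate key.
Any other superkey properly contains one of these, so there are no further candidate keys.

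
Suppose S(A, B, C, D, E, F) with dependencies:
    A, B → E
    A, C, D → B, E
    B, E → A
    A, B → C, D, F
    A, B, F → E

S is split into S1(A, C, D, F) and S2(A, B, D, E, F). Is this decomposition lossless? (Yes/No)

The shared attributes are {A, D, F} and {A, D, F}⁺ = {A, D, F}.
The closure covers neither S1 nor S2 entirely; the join is not lossless.

No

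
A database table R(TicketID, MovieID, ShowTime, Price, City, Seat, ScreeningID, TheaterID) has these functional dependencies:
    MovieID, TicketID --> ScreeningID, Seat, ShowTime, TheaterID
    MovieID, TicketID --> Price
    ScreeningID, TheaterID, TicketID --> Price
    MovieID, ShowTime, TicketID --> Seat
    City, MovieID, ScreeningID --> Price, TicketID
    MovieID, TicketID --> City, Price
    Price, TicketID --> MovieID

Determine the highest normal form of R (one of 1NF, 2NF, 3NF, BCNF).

Candidate keys: {City, MovieID, ScreeningID}, {MovieID, TicketID}, {Price, TicketID}, {ScreeningID, TheaterID, TicketID}. Prime attributes: {City, MovieID, Price, ScreeningID, TheaterID, TicketID}.
Each dependency's left side is a superkey — BCNF holds.

BCNF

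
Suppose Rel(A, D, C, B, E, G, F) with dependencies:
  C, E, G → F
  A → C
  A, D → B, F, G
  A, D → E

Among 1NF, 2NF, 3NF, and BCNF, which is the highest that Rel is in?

1NF

Candidate key: {A, D}. Prime attributes: {A, D}.
C, E, G → F: {C, E, G}⁺ = {C, E, F, G}, which is not all of the attributes, so the left side is not a superkey — BCNF is violated.
C, E, G → F has non-prime {F} on the right and a non-superkey on the left, so 3NF fails.
Since {A} ⊂ {A, D} and {A}⁺ ⊇ {C} with {C} non-prime, there is a partial dependency; 2NF fails.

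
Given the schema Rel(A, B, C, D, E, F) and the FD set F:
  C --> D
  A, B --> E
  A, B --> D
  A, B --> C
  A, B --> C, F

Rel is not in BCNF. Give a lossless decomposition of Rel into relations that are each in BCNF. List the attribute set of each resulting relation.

{A, B, C, E, F}; {C, D}

Candidate key of the original relation: {A, B}.
{A, B, C, D, E, F}: {C} determines {C, D} here but is not a superkey — split on C --> D, giving {C, D} and {A, B, C, E, F}.
{C, D} has no BCNF violation.
{A, B, C, E, F} has no BCNF violation.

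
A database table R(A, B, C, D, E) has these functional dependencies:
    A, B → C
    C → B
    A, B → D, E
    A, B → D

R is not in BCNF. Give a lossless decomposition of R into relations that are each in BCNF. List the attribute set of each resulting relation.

{A, C, D, E}; {B, C}

Candidate keys of the original relation: {A, B}, {A, C}.
In {A, B, C, D, E}, {C} is not a superkey ({C}⁺ restricted to this set is {B, C}), so split on C → B into {B, C} and {A, C, D, E}.
{B, C} has no BCNF violation.
{A, C, D, E} has no BCNF violation.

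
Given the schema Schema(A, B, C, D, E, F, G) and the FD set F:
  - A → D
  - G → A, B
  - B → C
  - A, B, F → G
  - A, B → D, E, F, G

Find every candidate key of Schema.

{A, B}, {G}

Closure of {G} is {A, B, C, D, E, F, G}, the whole schema; {G} is a candidate key.
Closure of {A, B} is {A, B, C, D, E, F, G}, the whole schema; {A, B} is a candidate key.
These are minimal and exhaustive — every other superkey contains one of them.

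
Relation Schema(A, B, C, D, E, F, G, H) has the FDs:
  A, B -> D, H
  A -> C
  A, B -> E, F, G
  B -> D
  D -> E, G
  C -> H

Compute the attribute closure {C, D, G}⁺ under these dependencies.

{C, D, E, G, H}

Start with {C, D, G}.
D -> E, G applies; add {E} → now {C, D, E, G}.
C -> H applies; add {H} → now {C, D, E, G, H}.
No further FD applies.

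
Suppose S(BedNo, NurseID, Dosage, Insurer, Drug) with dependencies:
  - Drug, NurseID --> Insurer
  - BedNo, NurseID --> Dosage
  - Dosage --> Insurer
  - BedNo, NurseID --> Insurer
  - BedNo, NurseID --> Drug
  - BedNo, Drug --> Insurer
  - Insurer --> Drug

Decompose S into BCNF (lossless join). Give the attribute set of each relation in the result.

{BedNo, Dosage, NurseID}; {Dosage, Drug}; {Drug, Insurer}; {Insurer, NurseID}

Candidate key of the original relation: {BedNo, NurseID}.
In {BedNo, Dosage, Drug, Insurer, NurseID}, {Drug, NurseID} is not a superkey ({Drug, NurseID}⁺ restricted to this set is {Drug, Insurer, NurseID}), so split on Drug, NurseID --> Insurer into {Drug, Insurer, NurseID} and {BedNo, Dosage, Drug, NurseID}.
In {Drug, Insurer, NurseID}, {Insurer} is not a superkey ({Insurer}⁺ restricted to this set is {Drug, Insurer}), so split on Insurer --> Drug into {Drug, Insurer} and {Insurer, NurseID}.
{Drug, Insurer}: every determinant is a superkey — BCNF.
{Insurer, NurseID}: every determinant is a superkey — BCNF.
In {BedNo, Dosage, Drug, NurseID}, {Dosage} is not a superkey ({Dosage}⁺ restricted to this set is {Dosage, Drug}), so split on Dosage --> Drug into {Dosage, Drug} and {BedNo, Dosage, NurseID}.
{Dosage, Drug}: every determinant is a superkey — BCNF.
{BedNo, Dosage, NurseID}: every determinant is a superkey — BCNF.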